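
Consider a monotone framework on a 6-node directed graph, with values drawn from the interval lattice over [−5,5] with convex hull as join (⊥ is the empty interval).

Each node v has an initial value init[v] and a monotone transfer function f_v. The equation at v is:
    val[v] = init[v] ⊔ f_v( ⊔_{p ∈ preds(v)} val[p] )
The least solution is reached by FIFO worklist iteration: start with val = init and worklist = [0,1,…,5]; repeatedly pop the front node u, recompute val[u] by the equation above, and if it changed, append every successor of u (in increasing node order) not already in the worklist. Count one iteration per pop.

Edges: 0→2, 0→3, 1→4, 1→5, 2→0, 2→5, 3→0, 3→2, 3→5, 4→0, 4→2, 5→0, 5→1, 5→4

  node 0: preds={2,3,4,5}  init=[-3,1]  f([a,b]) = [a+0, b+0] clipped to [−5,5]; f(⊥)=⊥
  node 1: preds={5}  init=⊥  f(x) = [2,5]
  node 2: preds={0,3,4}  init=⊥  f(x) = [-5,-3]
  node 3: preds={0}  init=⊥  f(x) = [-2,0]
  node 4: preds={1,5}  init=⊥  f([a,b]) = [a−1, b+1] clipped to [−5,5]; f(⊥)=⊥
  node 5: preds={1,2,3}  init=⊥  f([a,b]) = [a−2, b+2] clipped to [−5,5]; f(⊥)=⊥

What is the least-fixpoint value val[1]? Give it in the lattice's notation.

Iteration log — 13 steps:
  step 1. node 0  ⊔preds=⊥  new=[-3,1]  stable
  step 2. node 1  ⊔preds=⊥  new=[2,5]  old=⊥  +wl: 
  step 3. node 2  ⊔preds=[-3,1]  new=[-5,-3]  old=⊥  +wl: 0
  step 4. node 3  ⊔preds=[-3,1]  new=[-2,0]  old=⊥  +wl: 2
  step 5. node 4  ⊔preds=[2,5]  new=[1,5]  old=⊥  +wl: 
  step 6. node 5  ⊔preds=[-5,5]  new=[-5,5]  old=⊥  +wl: 1,4
  step 7. node 0  ⊔preds=[-5,5]  new=[-5,5]  old=[-3,1]  +wl: 3
  step 8. node 2  ⊔preds=[-5,5]  new=[-5,-3]  stable
  step 9. node 1  ⊔preds=[-5,5]  new=[2,5]  stable
  step 10. node 4  ⊔preds=[-5,5]  new=[-5,5]  old=[1,5]  +wl: 0,2
  step 11. node 3  ⊔preds=[-5,5]  new=[-2,0]  stable
  step 12. node 0  ⊔preds=[-5,5]  new=[-5,5]  stable
  step 13. node 2  ⊔preds=[-5,5]  new=[-5,-3]  stable

Least fixpoint reached:
  node 0: [-5,5]
  node 1: [2,5]
  node 2: [-5,-3]
  node 3: [-2,0]
  node 4: [-5,5]
  node 5: [-5,5]

[2,5]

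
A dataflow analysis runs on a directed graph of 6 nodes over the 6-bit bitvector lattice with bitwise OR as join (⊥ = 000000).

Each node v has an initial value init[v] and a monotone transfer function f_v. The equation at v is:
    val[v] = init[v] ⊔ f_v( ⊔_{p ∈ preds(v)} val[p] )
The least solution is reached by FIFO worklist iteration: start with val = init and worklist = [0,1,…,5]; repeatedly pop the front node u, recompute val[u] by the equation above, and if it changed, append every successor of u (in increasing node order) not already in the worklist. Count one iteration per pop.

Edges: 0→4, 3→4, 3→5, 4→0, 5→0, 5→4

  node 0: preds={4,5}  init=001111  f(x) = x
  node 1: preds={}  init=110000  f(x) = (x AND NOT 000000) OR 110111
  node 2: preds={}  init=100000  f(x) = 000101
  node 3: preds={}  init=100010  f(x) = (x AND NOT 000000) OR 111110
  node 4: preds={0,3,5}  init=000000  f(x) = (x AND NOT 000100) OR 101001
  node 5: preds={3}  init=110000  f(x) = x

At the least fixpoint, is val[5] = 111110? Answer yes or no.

yes

Worklist (8 pops):
  #1 pop 0: in=110000 → 111111 (was 001111); enqueue []
  #2 pop 1: in=000000 → 110111 (was 110000); enqueue []
  #3 pop 2: in=000000 → 100101 (was 100000); enqueue []
  #4 pop 3: in=000000 → 111110 (was 100010); enqueue []
  #5 pop 4: in=111111 → 111011 (was 000000); enqueue [0]
  #6 pop 5: in=111110 → 111110 (was 110000); enqueue [4]
  #7 pop 0: in=111111 → 111111 (no change)
  #8 pop 4: in=111111 → 111011 (no change)

Fixpoint:
  val[0] = 111111
  val[1] = 110111
  val[2] = 100101
  val[3] = 111110
  val[4] = 111011
  val[5] = 111110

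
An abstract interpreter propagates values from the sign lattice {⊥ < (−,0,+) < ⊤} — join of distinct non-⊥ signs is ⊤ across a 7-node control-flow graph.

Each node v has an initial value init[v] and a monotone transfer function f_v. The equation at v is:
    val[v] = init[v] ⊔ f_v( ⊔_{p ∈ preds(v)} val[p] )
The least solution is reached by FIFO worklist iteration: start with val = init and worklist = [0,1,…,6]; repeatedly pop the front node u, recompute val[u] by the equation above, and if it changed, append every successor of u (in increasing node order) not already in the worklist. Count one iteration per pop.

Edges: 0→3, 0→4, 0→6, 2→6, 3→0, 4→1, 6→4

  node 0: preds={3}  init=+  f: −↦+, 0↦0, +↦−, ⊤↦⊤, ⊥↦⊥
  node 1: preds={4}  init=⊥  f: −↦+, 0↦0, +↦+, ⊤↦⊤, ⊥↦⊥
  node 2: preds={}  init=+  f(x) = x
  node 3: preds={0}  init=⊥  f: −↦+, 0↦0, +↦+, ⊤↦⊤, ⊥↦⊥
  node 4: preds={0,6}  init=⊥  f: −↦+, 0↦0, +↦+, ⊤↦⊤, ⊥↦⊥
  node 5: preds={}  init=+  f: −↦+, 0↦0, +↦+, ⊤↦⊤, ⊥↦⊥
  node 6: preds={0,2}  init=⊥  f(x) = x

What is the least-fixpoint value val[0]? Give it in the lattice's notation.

Trace (15 dequeues):
  [1] u=0 | in ⊥ | out + | ==
  [2] u=1 | in ⊥ | out ⊥ | ==
  [3] u=2 | in ⊥ | out + | ==
  [4] u=3 | in + | out + | prev ⊥ | push {0}
  [5] u=4 | in + | out + | prev ⊥ | push {1}
  [6] u=5 | in ⊥ | out + | ==
  [7] u=6 | in + | out + | prev ⊥ | push {4}
  [8] u=0 | in + | out ⊤ | prev + | push {3,6}
  [9] u=1 | in + | out + | prev ⊥ | push {}
  [10] u=4 | in ⊤ | out ⊤ | prev + | push {1}
  [11] u=3 | in ⊤ | out ⊤ | prev + | push {0}
  [12] u=6 | in ⊤ | out ⊤ | prev + | push {4}
  [13] u=1 | in ⊤ | out ⊤ | prev + | push {}
  [14] u=0 | in ⊤ | out ⊤ | ==
  [15] u=4 | in ⊤ | out ⊤ | ==

Converged values:
  [0] ⊤
  [1] ⊤
  [2] +
  [3] ⊤
  [4] ⊤
  [5] +
  [6] ⊤

⊤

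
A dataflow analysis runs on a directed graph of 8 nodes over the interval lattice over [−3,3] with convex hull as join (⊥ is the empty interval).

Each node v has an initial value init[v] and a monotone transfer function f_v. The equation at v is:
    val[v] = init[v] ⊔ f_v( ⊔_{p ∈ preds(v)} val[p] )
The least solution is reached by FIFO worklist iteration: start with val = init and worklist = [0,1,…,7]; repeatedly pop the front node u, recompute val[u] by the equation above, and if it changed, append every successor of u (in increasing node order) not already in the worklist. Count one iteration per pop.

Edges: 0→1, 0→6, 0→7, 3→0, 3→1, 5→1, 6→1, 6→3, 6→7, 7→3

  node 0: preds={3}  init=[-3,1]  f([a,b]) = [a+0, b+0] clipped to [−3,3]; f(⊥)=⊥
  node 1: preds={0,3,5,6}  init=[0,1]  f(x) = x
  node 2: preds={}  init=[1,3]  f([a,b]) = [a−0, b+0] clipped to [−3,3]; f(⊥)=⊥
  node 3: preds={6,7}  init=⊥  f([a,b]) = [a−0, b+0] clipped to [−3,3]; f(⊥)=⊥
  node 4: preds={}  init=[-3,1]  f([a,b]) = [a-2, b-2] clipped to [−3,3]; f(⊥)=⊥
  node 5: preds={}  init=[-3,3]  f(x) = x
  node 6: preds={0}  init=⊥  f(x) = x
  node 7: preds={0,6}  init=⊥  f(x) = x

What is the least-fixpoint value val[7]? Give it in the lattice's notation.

Iteration log — 12 steps:
  step 1. node 0  ⊔preds=⊥  new=[-3,1]  stable
  step 2. node 1  ⊔preds=[-3,3]  new=[-3,3]  old=[0,1]  +wl: 
  step 3. node 2  ⊔preds=⊥  new=[1,3]  stable
  step 4. node 3  ⊔preds=⊥  new=⊥  stable
  step 5. node 4  ⊔preds=⊥  new=[-3,1]  stable
  step 6. node 5  ⊔preds=⊥  new=[-3,3]  stable
  step 7. node 6  ⊔preds=[-3,1]  new=[-3,1]  old=⊥  +wl: 1,3
  step 8. node 7  ⊔preds=[-3,1]  new=[-3,1]  old=⊥  +wl: 
  step 9. node 1  ⊔preds=[-3,3]  new=[-3,3]  stable
  step 10. node 3  ⊔preds=[-3,1]  new=[-3,1]  old=⊥  +wl: 0,1
  step 11. node 0  ⊔preds=[-3,1]  new=[-3,1]  stable
  step 12. node 1  ⊔preds=[-3,3]  new=[-3,3]  stable

Least fixpoint reached:
  node 0: [-3,1]
  node 1: [-3,3]
  node 2: [1,3]
  node 3: [-3,1]
  node 4: [-3,1]
  node 5: [-3,3]
  node 6: [-3,1]
  node 7: [-3,1]

[-3,1]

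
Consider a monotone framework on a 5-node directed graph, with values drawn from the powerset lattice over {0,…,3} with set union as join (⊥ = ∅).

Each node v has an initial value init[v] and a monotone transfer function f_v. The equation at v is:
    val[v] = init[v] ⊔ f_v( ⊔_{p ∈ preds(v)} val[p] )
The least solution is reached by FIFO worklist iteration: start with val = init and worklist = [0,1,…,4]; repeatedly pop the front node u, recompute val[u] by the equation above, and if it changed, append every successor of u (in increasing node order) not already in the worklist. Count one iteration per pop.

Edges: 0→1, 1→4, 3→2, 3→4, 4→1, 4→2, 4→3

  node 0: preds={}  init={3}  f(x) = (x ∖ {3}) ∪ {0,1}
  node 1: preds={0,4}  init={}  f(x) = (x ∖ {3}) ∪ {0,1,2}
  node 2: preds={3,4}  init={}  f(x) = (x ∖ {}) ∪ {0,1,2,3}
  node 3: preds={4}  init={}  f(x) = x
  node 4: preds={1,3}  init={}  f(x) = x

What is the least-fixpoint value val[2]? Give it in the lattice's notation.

{0,1,2,3}

Trace (10 dequeues):
  [1] u=0 | in {} | out {0,1,3} | prev {3} | push {}
  [2] u=1 | in {0,1,3} | out {0,1,2} | prev {} | push {}
  [3] u=2 | in {} | out {0,1,2,3} | prev {} | push {}
  [4] u=3 | in {} | out {} | ==
  [5] u=4 | in {0,1,2} | out {0,1,2} | prev {} | push {1,2,3}
  [6] u=1 | in {0,1,2,3} | out {0,1,2} | ==
  [7] u=2 | in {0,1,2} | out {0,1,2,3} | ==
  [8] u=3 | in {0,1,2} | out {0,1,2} | prev {} | push {2,4}
  [9] u=2 | in {0,1,2} | out {0,1,2,3} | ==
  [10] u=4 | in {0,1,2} | out {0,1,2} | ==

Converged values:
  [0] {0,1,3}
  [1] {0,1,2}
  [2] {0,1,2,3}
  [3] {0,1,2}
  [4] {0,1,2}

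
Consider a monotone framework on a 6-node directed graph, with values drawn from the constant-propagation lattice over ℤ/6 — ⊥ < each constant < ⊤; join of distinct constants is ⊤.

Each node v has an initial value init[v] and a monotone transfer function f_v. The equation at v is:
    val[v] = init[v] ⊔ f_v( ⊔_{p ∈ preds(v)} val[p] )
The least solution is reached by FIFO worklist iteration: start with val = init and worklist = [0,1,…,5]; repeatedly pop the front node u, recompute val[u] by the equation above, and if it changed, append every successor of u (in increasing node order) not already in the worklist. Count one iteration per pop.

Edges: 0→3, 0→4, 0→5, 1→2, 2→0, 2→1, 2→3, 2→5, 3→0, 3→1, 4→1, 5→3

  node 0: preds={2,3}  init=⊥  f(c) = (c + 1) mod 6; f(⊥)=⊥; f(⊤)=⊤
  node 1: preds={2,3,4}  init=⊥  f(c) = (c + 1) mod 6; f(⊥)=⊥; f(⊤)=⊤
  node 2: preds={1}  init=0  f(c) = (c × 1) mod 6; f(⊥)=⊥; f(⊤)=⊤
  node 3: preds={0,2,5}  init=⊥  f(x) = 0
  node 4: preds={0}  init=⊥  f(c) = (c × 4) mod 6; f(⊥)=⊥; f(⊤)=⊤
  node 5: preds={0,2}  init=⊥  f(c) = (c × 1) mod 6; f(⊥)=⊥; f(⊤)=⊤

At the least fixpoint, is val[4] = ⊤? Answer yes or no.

yes

Trace (13 dequeues):
  [1] u=0 | in 0 | out 1 | prev ⊥ | push {}
  [2] u=1 | in 0 | out 1 | prev ⊥ | push {}
  [3] u=2 | in 1 | out ⊤ | prev 0 | push {0,1}
  [4] u=3 | in ⊤ | out 0 | prev ⊥ | push {}
  [5] u=4 | in 1 | out 4 | prev ⊥ | push {}
  [6] u=5 | in ⊤ | out ⊤ | prev ⊥ | push {3}
  [7] u=0 | in ⊤ | out ⊤ | prev 1 | push {4,5}
  [8] u=1 | in ⊤ | out ⊤ | prev 1 | push {2}
  [9] u=3 | in ⊤ | out 0 | ==
  [10] u=4 | in ⊤ | out ⊤ | prev 4 | push {1}
  [11] u=5 | in ⊤ | out ⊤ | ==
  [12] u=2 | in ⊤ | out ⊤ | ==
  [13] u=1 | in ⊤ | out ⊤ | ==

Converged values:
  [0] ⊤
  [1] ⊤
  [2] ⊤
  [3] 0
  [4] ⊤
  [5] ⊤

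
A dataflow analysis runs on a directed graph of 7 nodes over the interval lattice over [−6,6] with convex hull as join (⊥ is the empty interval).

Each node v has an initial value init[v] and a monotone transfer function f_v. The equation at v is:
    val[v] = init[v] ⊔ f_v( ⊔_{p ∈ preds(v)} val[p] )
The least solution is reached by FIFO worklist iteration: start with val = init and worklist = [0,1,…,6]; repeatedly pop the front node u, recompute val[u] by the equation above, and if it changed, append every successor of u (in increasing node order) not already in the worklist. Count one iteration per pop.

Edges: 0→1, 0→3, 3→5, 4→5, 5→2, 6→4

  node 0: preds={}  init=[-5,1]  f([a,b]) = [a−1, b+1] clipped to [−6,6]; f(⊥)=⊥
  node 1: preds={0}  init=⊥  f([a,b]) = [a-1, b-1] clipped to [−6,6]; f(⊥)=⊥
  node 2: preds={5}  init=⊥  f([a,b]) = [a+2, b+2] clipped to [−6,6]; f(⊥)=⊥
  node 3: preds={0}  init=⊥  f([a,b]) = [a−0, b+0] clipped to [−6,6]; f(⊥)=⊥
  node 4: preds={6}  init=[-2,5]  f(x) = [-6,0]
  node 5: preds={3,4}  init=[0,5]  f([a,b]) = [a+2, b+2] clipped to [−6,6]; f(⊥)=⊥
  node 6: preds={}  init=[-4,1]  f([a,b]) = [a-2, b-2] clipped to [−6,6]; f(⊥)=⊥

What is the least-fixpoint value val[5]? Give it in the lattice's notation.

[-4,6]

Iteration log — 8 steps:
  step 1. node 0  ⊔preds=⊥  new=[-5,1]  stable
  step 2. node 1  ⊔preds=[-5,1]  new=[-6,0]  old=⊥  +wl: 
  step 3. node 2  ⊔preds=[0,5]  new=[2,6]  old=⊥  +wl: 
  step 4. node 3  ⊔preds=[-5,1]  new=[-5,1]  old=⊥  +wl: 
  step 5. node 4  ⊔preds=[-4,1]  new=[-6,5]  old=[-2,5]  +wl: 
  step 6. node 5  ⊔preds=[-6,5]  new=[-4,6]  old=[0,5]  +wl: 2
  step 7. node 6  ⊔preds=⊥  new=[-4,1]  stable
  step 8. node 2  ⊔preds=[-4,6]  new=[-2,6]  old=[2,6]  +wl: 

Least fixpoint reached:
  node 0: [-5,1]
  node 1: [-6,0]
  node 2: [-2,6]
  node 3: [-5,1]
  node 4: [-6,5]
  node 5: [-4,6]
  node 6: [-4,1]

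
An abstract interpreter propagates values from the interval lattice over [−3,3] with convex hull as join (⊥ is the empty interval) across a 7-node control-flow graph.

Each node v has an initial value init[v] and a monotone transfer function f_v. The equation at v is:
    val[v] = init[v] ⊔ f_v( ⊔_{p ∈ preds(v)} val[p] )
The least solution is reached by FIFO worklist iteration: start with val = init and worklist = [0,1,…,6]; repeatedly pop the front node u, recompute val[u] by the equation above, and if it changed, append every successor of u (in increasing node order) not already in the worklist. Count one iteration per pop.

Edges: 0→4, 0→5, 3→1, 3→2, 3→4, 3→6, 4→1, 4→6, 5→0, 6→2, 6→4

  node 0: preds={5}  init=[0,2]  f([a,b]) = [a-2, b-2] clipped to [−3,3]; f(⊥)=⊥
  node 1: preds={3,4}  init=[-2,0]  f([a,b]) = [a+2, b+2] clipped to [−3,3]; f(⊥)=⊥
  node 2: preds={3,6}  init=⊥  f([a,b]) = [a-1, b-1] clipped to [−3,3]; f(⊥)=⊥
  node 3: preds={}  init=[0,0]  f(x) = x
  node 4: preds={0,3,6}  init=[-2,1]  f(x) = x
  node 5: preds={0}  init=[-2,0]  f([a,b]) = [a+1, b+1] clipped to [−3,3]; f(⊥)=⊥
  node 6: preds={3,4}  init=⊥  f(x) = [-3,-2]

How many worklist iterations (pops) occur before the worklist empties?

11

Iteration log — 11 steps:
  step 1. node 0  ⊔preds=[-2,0]  new=[-3,2]  old=[0,2]  +wl: 
  step 2. node 1  ⊔preds=[-2,1]  new=[-2,3]  old=[-2,0]  +wl: 
  step 3. node 2  ⊔preds=[0,0]  new=[-1,-1]  old=⊥  +wl: 
  step 4. node 3  ⊔preds=⊥  new=[0,0]  stable
  step 5. node 4  ⊔preds=[-3,2]  new=[-3,2]  old=[-2,1]  +wl: 1
  step 6. node 5  ⊔preds=[-3,2]  new=[-2,3]  old=[-2,0]  +wl: 0
  step 7. node 6  ⊔preds=[-3,2]  new=[-3,-2]  old=⊥  +wl: 2,4
  step 8. node 1  ⊔preds=[-3,2]  new=[-2,3]  stable
  step 9. node 0  ⊔preds=[-2,3]  new=[-3,2]  stable
  step 10. node 2  ⊔preds=[-3,0]  new=[-3,-1]  old=[-1,-1]  +wl: 
  step 11. node 4  ⊔preds=[-3,2]  new=[-3,2]  stable

Least fixpoint reached:
  node 0: [-3,2]
  node 1: [-2,3]
  node 2: [-3,-1]
  node 3: [0,0]
  node 4: [-3,2]
  node 5: [-2,3]
  node 6: [-3,-2]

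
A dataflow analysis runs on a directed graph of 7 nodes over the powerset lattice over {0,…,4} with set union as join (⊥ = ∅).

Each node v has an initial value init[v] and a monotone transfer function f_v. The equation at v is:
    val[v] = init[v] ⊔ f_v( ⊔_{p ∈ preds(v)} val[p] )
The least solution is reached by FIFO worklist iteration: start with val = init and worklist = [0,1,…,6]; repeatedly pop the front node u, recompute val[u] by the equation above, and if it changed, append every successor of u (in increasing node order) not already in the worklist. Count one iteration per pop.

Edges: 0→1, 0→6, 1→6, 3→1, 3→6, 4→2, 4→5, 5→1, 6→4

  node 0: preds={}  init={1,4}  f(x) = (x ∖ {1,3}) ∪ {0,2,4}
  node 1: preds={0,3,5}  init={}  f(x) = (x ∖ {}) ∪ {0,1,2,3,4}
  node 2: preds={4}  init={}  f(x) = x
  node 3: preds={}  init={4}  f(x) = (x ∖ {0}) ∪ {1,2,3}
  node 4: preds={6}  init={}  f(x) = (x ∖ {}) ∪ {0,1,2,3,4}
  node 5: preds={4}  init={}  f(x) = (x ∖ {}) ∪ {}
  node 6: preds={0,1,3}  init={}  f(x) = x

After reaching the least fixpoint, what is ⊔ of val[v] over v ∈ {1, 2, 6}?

{0,1,2,3,4}

Trace (10 dequeues):
  [1] u=0 | in {} | out {0,1,2,4} | prev {1,4} | push {}
  [2] u=1 | in {0,1,2,4} | out {0,1,2,3,4} | prev {} | push {}
  [3] u=2 | in {} | out {} | ==
  [4] u=3 | in {} | out {1,2,3,4} | prev {4} | push {1}
  [5] u=4 | in {} | out {0,1,2,3,4} | prev {} | push {2}
  [6] u=5 | in {0,1,2,3,4} | out {0,1,2,3,4} | prev {} | push {}
  [7] u=6 | in {0,1,2,3,4} | out {0,1,2,3,4} | prev {} | push {4}
  [8] u=1 | in {0,1,2,3,4} | out {0,1,2,3,4} | ==
  [9] u=2 | in {0,1,2,3,4} | out {0,1,2,3,4} | prev {} | push {}
  [10] u=4 | in {0,1,2,3,4} | out {0,1,2,3,4} | ==

Converged values:
  [0] {0,1,2,4}
  [1] {0,1,2,3,4}
  [2] {0,1,2,3,4}
  [3] {1,2,3,4}
  [4] {0,1,2,3,4}
  [5] {0,1,2,3,4}
  [6] {0,1,2,3,4}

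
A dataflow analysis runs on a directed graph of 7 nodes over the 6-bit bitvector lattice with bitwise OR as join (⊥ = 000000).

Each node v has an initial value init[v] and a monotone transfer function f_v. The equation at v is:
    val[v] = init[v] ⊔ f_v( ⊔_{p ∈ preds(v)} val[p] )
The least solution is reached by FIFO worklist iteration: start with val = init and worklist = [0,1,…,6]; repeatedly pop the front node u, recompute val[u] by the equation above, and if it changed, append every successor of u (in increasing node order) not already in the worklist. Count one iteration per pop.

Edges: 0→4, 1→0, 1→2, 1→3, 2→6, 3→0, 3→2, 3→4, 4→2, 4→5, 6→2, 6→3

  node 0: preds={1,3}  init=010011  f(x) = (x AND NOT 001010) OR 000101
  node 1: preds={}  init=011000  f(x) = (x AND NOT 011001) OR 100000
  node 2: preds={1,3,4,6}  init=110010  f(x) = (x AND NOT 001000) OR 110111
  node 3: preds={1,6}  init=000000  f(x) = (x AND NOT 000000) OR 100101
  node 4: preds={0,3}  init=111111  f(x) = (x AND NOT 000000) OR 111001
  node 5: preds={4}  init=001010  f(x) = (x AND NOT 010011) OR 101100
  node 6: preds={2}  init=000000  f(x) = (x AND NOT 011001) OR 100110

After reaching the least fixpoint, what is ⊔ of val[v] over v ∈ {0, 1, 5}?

111111

Trace (13 dequeues):
  [1] u=0 | in 011000 | out 010111 | prev 010011 | push {}
  [2] u=1 | in 000000 | out 111000 | prev 011000 | push {0}
  [3] u=2 | in 111111 | out 110111 | prev 110010 | push {}
  [4] u=3 | in 111000 | out 111101 | prev 000000 | push {2}
  [5] u=4 | in 111111 | out 111111 | ==
  [6] u=5 | in 111111 | out 101110 | prev 001010 | push {}
  [7] u=6 | in 110111 | out 100110 | prev 000000 | push {3}
  [8] u=0 | in 111101 | out 110111 | prev 010111 | push {4}
  [9] u=2 | in 111111 | out 110111 | ==
  [10] u=3 | in 111110 | out 111111 | prev 111101 | push {0,2}
  [11] u=4 | in 111111 | out 111111 | ==
  [12] u=0 | in 111111 | out 110111 | ==
  [13] u=2 | in 111111 | out 110111 | ==

Converged values:
  [0] 110111
  [1] 111000
  [2] 110111
  [3] 111111
  [4] 111111
  [5] 101110
  [6] 100110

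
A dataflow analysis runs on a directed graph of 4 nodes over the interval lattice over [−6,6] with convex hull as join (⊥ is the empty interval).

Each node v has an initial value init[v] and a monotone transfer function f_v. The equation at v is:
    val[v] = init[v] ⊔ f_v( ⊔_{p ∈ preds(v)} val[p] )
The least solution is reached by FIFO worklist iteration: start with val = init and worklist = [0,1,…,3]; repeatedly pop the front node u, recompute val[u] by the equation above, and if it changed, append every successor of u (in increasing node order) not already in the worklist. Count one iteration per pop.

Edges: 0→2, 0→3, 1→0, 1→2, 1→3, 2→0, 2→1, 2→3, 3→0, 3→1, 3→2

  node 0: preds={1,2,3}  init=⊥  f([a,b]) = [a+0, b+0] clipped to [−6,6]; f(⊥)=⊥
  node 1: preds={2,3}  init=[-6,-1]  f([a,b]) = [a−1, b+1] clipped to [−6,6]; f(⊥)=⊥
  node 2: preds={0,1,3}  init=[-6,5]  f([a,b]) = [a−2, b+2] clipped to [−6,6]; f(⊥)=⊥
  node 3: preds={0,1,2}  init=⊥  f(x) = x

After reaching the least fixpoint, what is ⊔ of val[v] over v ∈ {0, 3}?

Trace (8 dequeues):
  [1] u=0 | in [-6,5] | out [-6,5] | prev ⊥ | push {}
  [2] u=1 | in [-6,5] | out [-6,6] | prev [-6,-1] | push {0}
  [3] u=2 | in [-6,6] | out [-6,6] | prev [-6,5] | push {1}
  [4] u=3 | in [-6,6] | out [-6,6] | prev ⊥ | push {2}
  [5] u=0 | in [-6,6] | out [-6,6] | prev [-6,5] | push {3}
  [6] u=1 | in [-6,6] | out [-6,6] | ==
  [7] u=2 | in [-6,6] | out [-6,6] | ==
  [8] u=3 | in [-6,6] | out [-6,6] | ==

Converged values:
  [0] [-6,6]
  [1] [-6,6]
  [2] [-6,6]
  [3] [-6,6]

[-6,6]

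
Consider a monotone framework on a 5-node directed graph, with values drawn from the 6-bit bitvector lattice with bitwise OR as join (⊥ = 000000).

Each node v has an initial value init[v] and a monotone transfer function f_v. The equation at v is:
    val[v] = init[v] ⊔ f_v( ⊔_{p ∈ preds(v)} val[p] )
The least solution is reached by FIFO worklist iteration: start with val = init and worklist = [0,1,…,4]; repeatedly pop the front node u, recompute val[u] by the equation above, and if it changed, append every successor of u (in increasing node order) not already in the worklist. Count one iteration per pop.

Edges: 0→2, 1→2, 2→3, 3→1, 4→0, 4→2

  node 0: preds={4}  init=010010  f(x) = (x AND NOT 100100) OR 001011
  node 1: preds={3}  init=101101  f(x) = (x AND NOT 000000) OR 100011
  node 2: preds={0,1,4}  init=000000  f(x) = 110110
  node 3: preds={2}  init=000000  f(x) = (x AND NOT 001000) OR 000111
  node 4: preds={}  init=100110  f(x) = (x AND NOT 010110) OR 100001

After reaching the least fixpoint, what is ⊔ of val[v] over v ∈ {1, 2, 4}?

111111

Iteration log — 8 steps:
  step 1. node 0  ⊔preds=100110  new=011011  old=010010  +wl: 
  step 2. node 1  ⊔preds=000000  new=101111  old=101101  +wl: 
  step 3. node 2  ⊔preds=111111  new=110110  old=000000  +wl: 
  step 4. node 3  ⊔preds=110110  new=110111  old=000000  +wl: 1
  step 5. node 4  ⊔preds=000000  new=100111  old=100110  +wl: 0,2
  step 6. node 1  ⊔preds=110111  new=111111  old=101111  +wl: 
  step 7. node 0  ⊔preds=100111  new=011011  stable
  step 8. node 2  ⊔preds=111111  new=110110  stable

Least fixpoint reached:
  node 0: 011011
  node 1: 111111
  node 2: 110110
  node 3: 110111
  node 4: 100111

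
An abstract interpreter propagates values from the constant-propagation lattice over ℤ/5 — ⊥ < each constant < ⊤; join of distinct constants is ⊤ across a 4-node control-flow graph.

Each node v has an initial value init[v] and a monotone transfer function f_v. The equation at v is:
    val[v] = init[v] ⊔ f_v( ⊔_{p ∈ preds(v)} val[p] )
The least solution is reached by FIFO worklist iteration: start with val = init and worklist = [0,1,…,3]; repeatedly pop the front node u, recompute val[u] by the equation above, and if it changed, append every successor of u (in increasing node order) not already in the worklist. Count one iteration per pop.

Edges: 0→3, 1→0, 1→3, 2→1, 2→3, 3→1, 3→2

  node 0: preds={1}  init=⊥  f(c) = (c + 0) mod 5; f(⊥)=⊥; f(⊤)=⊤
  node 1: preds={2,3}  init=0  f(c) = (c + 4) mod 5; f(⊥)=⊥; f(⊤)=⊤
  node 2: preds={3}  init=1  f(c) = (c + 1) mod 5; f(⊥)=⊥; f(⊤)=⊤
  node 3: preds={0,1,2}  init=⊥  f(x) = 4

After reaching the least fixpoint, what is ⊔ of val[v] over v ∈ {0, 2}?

Trace (9 dequeues):
  [1] u=0 | in 0 | out 0 | prev ⊥ | push {}
  [2] u=1 | in 1 | out 0 | ==
  [3] u=2 | in ⊥ | out 1 | ==
  [4] u=3 | in ⊤ | out 4 | prev ⊥ | push {1,2}
  [5] u=1 | in ⊤ | out ⊤ | prev 0 | push {0,3}
  [6] u=2 | in 4 | out ⊤ | prev 1 | push {1}
  [7] u=0 | in ⊤ | out ⊤ | prev 0 | push {}
  [8] u=3 | in ⊤ | out 4 | ==
  [9] u=1 | in ⊤ | out ⊤ | ==

Converged values:
  [0] ⊤
  [1] ⊤
  [2] ⊤
  [3] 4

⊤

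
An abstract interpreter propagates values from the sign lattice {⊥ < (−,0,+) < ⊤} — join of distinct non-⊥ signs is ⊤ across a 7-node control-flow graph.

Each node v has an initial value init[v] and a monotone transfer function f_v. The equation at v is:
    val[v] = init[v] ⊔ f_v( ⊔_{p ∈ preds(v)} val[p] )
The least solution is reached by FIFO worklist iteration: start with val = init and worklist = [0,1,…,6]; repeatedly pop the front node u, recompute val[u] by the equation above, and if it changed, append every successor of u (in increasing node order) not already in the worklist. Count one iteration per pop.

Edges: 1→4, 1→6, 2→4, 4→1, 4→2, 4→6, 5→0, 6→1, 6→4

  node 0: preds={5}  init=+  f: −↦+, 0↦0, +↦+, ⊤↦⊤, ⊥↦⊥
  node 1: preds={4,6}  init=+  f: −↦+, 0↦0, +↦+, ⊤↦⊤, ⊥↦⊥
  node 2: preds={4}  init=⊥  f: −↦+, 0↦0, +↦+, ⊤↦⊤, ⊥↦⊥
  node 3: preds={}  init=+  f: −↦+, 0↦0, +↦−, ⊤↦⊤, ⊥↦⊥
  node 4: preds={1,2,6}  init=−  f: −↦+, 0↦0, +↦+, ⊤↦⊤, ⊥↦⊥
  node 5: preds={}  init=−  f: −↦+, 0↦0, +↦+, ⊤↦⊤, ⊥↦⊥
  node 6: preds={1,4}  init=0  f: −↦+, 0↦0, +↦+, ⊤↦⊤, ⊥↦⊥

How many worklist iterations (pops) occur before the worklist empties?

Worklist (10 pops):
  #1 pop 0: in=− → + (no change)
  #2 pop 1: in=⊤ → ⊤ (was +); enqueue []
  #3 pop 2: in=− → + (was ⊥); enqueue []
  #4 pop 3: in=⊥ → + (no change)
  #5 pop 4: in=⊤ → ⊤ (was −); enqueue [1,2]
  #6 pop 5: in=⊥ → − (no change)
  #7 pop 6: in=⊤ → ⊤ (was 0); enqueue [4]
  #8 pop 1: in=⊤ → ⊤ (no change)
  #9 pop 2: in=⊤ → ⊤ (was +); enqueue []
  #10 pop 4: in=⊤ → ⊤ (no change)

Fixpoint:
  val[0] = +
  val[1] = ⊤
  val[2] = ⊤
  val[3] = +
  val[4] = ⊤
  val[5] = −
  val[6] = ⊤

10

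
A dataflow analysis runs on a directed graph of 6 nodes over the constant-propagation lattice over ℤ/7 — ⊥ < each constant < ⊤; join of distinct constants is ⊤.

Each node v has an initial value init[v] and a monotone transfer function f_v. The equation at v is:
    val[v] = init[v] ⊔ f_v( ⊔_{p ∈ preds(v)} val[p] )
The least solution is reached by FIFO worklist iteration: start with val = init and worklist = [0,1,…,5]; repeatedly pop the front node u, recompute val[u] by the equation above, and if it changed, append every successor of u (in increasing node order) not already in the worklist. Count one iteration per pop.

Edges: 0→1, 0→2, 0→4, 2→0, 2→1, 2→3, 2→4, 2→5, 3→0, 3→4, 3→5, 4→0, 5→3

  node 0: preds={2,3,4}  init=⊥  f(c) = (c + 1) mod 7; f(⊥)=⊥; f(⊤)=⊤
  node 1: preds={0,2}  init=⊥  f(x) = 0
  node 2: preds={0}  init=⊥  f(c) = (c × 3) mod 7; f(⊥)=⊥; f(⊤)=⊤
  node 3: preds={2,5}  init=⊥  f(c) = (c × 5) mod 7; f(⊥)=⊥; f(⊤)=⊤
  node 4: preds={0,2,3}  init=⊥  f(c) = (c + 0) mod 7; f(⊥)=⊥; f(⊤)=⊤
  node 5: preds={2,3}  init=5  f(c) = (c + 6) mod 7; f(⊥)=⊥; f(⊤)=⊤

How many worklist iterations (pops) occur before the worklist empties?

21

Trace (21 dequeues):
  [1] u=0 | in ⊥ | out ⊥ | ==
  [2] u=1 | in ⊥ | out 0 | prev ⊥ | push {}
  [3] u=2 | in ⊥ | out ⊥ | ==
  [4] u=3 | in 5 | out 4 | prev ⊥ | push {0}
  [5] u=4 | in 4 | out 4 | prev ⊥ | push {}
  [6] u=5 | in 4 | out ⊤ | prev 5 | push {3}
  [7] u=0 | in 4 | out 5 | prev ⊥ | push {1,2,4}
  [8] u=3 | in ⊤ | out ⊤ | prev 4 | push {0,5}
  [9] u=1 | in 5 | out 0 | ==
  [10] u=2 | in 5 | out 1 | prev ⊥ | push {1,3}
  [11] u=4 | in ⊤ | out ⊤ | prev 4 | push {}
  [12] u=0 | in ⊤ | out ⊤ | prev 5 | push {2,4}
  [13] u=5 | in ⊤ | out ⊤ | ==
  [14] u=1 | in ⊤ | out 0 | ==
  [15] u=3 | in ⊤ | out ⊤ | ==
  [16] u=2 | in ⊤ | out ⊤ | prev 1 | push {0,1,3,5}
  [17] u=4 | in ⊤ | out ⊤ | ==
  [18] u=0 | in ⊤ | out ⊤ | ==
  [19] u=1 | in ⊤ | out 0 | ==
  [20] u=3 | in ⊤ | out ⊤ | ==
  [21] u=5 | in ⊤ | out ⊤ | ==

Converged values:
  [0] ⊤
  [1] 0
  [2] ⊤
  [3] ⊤
  [4] ⊤
  [5] ⊤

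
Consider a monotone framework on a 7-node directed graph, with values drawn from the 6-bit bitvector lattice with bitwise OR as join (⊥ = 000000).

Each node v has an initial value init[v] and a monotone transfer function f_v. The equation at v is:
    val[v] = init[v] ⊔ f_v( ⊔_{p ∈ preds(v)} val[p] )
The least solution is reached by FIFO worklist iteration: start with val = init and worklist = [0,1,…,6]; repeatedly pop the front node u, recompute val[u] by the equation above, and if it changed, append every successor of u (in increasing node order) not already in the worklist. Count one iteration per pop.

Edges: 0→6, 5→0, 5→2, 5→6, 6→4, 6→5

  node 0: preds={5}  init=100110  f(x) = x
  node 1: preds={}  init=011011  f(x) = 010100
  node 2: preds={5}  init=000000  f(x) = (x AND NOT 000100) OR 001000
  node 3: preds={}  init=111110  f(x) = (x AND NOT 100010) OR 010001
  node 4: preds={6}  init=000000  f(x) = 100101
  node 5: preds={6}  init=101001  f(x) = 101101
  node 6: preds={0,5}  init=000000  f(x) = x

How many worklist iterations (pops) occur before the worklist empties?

Trace (11 dequeues):
  [1] u=0 | in 101001 | out 101111 | prev 100110 | push {}
  [2] u=1 | in 000000 | out 011111 | prev 011011 | push {}
  [3] u=2 | in 101001 | out 101001 | prev 000000 | push {}
  [4] u=3 | in 000000 | out 111111 | prev 111110 | push {}
  [5] u=4 | in 000000 | out 100101 | prev 000000 | push {}
  [6] u=5 | in 000000 | out 101101 | prev 101001 | push {0,2}
  [7] u=6 | in 101111 | out 101111 | prev 000000 | push {4,5}
  [8] u=0 | in 101101 | out 101111 | ==
  [9] u=2 | in 101101 | out 101001 | ==
  [10] u=4 | in 101111 | out 100101 | ==
  [11] u=5 | in 101111 | out 101101 | ==

Converged values:
  [0] 101111
  [1] 011111
  [2] 101001
  [3] 111111
  [4] 100101
  [5] 101101
  [6] 101111

11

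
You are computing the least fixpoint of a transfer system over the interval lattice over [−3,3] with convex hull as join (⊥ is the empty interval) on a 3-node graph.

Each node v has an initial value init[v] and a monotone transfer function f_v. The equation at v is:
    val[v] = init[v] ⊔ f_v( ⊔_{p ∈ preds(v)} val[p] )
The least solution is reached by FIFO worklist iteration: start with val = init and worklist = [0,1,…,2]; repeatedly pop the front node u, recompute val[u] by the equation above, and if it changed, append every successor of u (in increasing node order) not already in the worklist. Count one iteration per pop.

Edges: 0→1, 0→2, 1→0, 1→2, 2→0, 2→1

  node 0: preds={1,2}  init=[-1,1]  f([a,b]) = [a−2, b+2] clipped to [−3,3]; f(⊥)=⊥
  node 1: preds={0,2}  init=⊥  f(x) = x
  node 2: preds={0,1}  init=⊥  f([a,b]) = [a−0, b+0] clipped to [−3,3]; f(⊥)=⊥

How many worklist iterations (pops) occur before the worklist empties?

8

Worklist (8 pops):
  #1 pop 0: in=⊥ → [-1,1] (no change)
  #2 pop 1: in=[-1,1] → [-1,1] (was ⊥); enqueue [0]
  #3 pop 2: in=[-1,1] → [-1,1] (was ⊥); enqueue [1]
  #4 pop 0: in=[-1,1] → [-3,3] (was [-1,1]); enqueue [2]
  #5 pop 1: in=[-3,3] → [-3,3] (was [-1,1]); enqueue [0]
  #6 pop 2: in=[-3,3] → [-3,3] (was [-1,1]); enqueue [1]
  #7 pop 0: in=[-3,3] → [-3,3] (no change)
  #8 pop 1: in=[-3,3] → [-3,3] (no change)

Fixpoint:
  val[0] = [-3,3]
  val[1] = [-3,3]
  val[2] = [-3,3]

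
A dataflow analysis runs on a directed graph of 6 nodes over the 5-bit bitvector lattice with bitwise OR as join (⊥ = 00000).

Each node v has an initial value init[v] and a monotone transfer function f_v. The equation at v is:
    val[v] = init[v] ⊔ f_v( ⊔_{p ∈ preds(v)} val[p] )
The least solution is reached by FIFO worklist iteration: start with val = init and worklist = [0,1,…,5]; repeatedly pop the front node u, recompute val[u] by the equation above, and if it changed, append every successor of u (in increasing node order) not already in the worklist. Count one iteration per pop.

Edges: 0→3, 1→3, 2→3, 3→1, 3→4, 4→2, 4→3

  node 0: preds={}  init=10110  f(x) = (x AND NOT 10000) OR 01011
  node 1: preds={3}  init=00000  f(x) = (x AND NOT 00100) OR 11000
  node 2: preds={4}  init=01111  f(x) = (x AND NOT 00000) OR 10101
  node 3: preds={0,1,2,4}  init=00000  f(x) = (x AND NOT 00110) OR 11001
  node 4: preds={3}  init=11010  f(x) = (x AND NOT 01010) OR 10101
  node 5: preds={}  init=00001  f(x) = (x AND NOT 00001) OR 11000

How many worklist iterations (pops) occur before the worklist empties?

Iteration log — 9 steps:
  step 1. node 0  ⊔preds=00000  new=11111  old=10110  +wl: 
  step 2. node 1  ⊔preds=00000  new=11000  old=00000  +wl: 
  step 3. node 2  ⊔preds=11010  new=11111  old=01111  +wl: 
  step 4. node 3  ⊔preds=11111  new=11001  old=00000  +wl: 1
  step 5. node 4  ⊔preds=11001  new=11111  old=11010  +wl: 2,3
  step 6. node 5  ⊔preds=00000  new=11001  old=00001  +wl: 
  step 7. node 1  ⊔preds=11001  new=11001  old=11000  +wl: 
  step 8. node 2  ⊔preds=11111  new=11111  stable
  step 9. node 3  ⊔preds=11111  new=11001  stable

Least fixpoint reached:
  node 0: 11111
  node 1: 11001
  node 2: 11111
  node 3: 11001
  node 4: 11111
  node 5: 11001

9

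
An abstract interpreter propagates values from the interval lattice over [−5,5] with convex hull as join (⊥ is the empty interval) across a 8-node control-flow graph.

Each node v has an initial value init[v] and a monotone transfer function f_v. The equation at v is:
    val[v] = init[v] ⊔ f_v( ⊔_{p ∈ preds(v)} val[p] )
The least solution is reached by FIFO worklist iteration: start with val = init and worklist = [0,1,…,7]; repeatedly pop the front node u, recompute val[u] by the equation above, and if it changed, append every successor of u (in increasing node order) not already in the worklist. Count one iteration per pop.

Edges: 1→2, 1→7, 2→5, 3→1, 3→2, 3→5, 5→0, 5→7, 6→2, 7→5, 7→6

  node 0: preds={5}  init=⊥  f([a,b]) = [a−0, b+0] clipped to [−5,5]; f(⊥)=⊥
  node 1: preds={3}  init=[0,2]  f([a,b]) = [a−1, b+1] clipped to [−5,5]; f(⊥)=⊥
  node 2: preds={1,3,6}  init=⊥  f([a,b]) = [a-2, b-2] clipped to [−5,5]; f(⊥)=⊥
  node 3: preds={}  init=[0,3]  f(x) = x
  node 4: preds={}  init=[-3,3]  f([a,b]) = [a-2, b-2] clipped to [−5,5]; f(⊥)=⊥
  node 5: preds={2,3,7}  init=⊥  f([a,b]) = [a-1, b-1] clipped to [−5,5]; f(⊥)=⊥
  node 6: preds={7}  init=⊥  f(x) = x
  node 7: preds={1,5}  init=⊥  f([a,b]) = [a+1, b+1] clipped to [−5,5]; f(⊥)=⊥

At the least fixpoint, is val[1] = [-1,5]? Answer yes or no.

no

Iteration log — 20 steps:
  step 1. node 0  ⊔preds=⊥  new=⊥  stable
  step 2. node 1  ⊔preds=[0,3]  new=[-1,4]  old=[0,2]  +wl: 
  step 3. node 2  ⊔preds=[-1,4]  new=[-3,2]  old=⊥  +wl: 
  step 4. node 3  ⊔preds=⊥  new=[0,3]  stable
  step 5. node 4  ⊔preds=⊥  new=[-3,3]  stable
  step 6. node 5  ⊔preds=[-3,3]  new=[-4,2]  old=⊥  +wl: 0
  step 7. node 6  ⊔preds=⊥  new=⊥  stable
  step 8. node 7  ⊔preds=[-4,4]  new=[-3,5]  old=⊥  +wl: 5,6
  step 9. node 0  ⊔preds=[-4,2]  new=[-4,2]  old=⊥  +wl: 
  step 10. node 5  ⊔preds=[-3,5]  new=[-4,4]  old=[-4,2]  +wl: 0,7
  step 11. node 6  ⊔preds=[-3,5]  new=[-3,5]  old=⊥  +wl: 2
  step 12. node 0  ⊔preds=[-4,4]  new=[-4,4]  old=[-4,2]  +wl: 
  step 13. node 7  ⊔preds=[-4,4]  new=[-3,5]  stable
  step 14. node 2  ⊔preds=[-3,5]  new=[-5,3]  old=[-3,2]  +wl: 5
  step 15. node 5  ⊔preds=[-5,5]  new=[-5,4]  old=[-4,4]  +wl: 0,7
  step 16. node 0  ⊔preds=[-5,4]  new=[-5,4]  old=[-4,4]  +wl: 
  step 17. node 7  ⊔preds=[-5,4]  new=[-4,5]  old=[-3,5]  +wl: 5,6
  step 18. node 5  ⊔preds=[-5,5]  new=[-5,4]  stable
  step 19. node 6  ⊔preds=[-4,5]  new=[-4,5]  old=[-3,5]  +wl: 2
  step 20. node 2  ⊔preds=[-4,5]  new=[-5,3]  stable

Least fixpoint reached:
  node 0: [-5,4]
  node 1: [-1,4]
  node 2: [-5,3]
  node 3: [0,3]
  node 4: [-3,3]
  node 5: [-5,4]
  node 6: [-4,5]
  node 7: [-4,5]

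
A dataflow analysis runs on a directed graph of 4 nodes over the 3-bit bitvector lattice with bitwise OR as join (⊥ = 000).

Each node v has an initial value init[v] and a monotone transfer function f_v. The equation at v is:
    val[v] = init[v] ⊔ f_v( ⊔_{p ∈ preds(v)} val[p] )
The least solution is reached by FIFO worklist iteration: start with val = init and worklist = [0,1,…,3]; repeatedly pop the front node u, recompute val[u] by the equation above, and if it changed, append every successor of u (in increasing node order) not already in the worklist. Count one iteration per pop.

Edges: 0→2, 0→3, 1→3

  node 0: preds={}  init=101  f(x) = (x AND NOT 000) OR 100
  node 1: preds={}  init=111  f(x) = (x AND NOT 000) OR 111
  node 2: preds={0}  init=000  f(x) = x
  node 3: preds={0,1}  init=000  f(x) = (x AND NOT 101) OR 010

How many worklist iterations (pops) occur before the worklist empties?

4

Iteration log — 4 steps:
  step 1. node 0  ⊔preds=000  new=101  stable
  step 2. node 1  ⊔preds=000  new=111  stable
  step 3. node 2  ⊔preds=101  new=101  old=000  +wl: 
  step 4. node 3  ⊔preds=111  new=010  old=000  +wl: 

Least fixpoint reached:
  node 0: 101
  node 1: 111
  node 2: 101
  node 3: 010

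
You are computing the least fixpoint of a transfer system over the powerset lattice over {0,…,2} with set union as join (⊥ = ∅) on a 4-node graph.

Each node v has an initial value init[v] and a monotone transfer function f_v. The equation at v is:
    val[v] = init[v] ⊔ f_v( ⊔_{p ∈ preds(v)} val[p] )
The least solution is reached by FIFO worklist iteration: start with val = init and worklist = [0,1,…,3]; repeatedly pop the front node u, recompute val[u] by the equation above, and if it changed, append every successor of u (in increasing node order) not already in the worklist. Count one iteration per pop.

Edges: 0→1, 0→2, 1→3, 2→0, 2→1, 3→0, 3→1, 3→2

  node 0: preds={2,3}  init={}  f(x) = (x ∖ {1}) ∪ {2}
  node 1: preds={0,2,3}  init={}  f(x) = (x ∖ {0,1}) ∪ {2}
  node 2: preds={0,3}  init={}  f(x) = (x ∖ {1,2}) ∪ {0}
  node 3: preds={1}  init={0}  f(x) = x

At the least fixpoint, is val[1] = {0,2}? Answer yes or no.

Worklist (7 pops):
  #1 pop 0: in={0} → {0,2} (was {}); enqueue []
  #2 pop 1: in={0,2} → {2} (was {}); enqueue []
  #3 pop 2: in={0,2} → {0} (was {}); enqueue [0,1]
  #4 pop 3: in={2} → {0,2} (was {0}); enqueue [2]
  #5 pop 0: in={0,2} → {0,2} (no change)
  #6 pop 1: in={0,2} → {2} (no change)
  #7 pop 2: in={0,2} → {0} (no change)

Fixpoint:
  val[0] = {0,2}
  val[1] = {2}
  val[2] = {0}
  val[3] = {0,2}

no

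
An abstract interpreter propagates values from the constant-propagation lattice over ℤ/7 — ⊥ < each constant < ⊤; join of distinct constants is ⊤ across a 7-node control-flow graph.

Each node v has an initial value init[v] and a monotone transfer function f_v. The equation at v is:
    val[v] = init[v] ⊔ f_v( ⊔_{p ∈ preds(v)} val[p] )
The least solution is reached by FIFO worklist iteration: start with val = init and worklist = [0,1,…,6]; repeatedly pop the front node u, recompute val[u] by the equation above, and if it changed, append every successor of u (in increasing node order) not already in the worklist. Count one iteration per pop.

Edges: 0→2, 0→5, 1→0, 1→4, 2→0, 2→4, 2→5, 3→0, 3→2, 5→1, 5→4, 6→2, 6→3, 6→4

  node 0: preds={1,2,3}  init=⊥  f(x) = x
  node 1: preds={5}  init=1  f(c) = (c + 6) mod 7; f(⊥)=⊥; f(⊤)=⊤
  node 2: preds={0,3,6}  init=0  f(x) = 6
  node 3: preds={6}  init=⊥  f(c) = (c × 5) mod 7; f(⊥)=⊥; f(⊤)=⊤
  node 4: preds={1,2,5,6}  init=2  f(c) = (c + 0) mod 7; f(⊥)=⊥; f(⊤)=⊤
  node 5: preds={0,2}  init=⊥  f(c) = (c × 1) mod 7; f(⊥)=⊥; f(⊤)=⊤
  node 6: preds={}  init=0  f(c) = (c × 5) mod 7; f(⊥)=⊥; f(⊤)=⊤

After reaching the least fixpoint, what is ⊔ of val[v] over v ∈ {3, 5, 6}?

Iteration log — 12 steps:
  step 1. node 0  ⊔preds=⊤  new=⊤  old=⊥  +wl: 
  step 2. node 1  ⊔preds=⊥  new=1  stable
  step 3. node 2  ⊔preds=⊤  new=⊤  old=0  +wl: 0
  step 4. node 3  ⊔preds=0  new=0  old=⊥  +wl: 2
  step 5. node 4  ⊔preds=⊤  new=⊤  old=2  +wl: 
  step 6. node 5  ⊔preds=⊤  new=⊤  old=⊥  +wl: 1,4
  step 7. node 6  ⊔preds=⊥  new=0  stable
  step 8. node 0  ⊔preds=⊤  new=⊤  stable
  step 9. node 2  ⊔preds=⊤  new=⊤  stable
  step 10. node 1  ⊔preds=⊤  new=⊤  old=1  +wl: 0
  step 11. node 4  ⊔preds=⊤  new=⊤  stable
  step 12. node 0  ⊔preds=⊤  new=⊤  stable

Least fixpoint reached:
  node 0: ⊤
  node 1: ⊤
  node 2: ⊤
  node 3: 0
  node 4: ⊤
  node 5: ⊤
  node 6: 0

⊤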